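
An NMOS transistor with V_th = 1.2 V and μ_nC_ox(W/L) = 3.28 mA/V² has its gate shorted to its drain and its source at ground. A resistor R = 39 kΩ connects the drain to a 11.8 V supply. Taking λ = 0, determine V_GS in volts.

With gate tied to drain, V_GS = V_DS ≥ V_GS − V_th, so the device is in saturation.
KCL at the drain: ½ k_n (V_GS − V_th)² = (V_DD − V_GS)/R.
Let x = V_GS − 1.2. Then 64 x² + x − 10.6 = 0, giving x = 0.399 V (positive root), so V_GS = 1.6 V.
I_D = (V_DD − V_GS)/R = (11.8 − 1.6) / 39 = 0.262 mA.

V_GS = 1.60 V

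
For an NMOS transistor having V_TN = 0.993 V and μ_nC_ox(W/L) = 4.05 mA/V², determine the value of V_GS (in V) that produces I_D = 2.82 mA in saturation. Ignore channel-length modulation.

V_GS = 2.17 V

In saturation I_D = ½ k_n (V_GS − V_TN)², so V_GS − V_TN = √(2 I_D / k_n) = √(2 × 2.82 / 4.05) = 1.18 V.
V_GS = 0.993 + 1.18 = 2.17 V.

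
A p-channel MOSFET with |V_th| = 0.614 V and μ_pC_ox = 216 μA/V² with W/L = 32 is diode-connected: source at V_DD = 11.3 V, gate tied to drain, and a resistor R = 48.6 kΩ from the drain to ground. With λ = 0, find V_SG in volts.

With gate tied to drain, V_SG = V_SD ≥ V_SG − |V_th|, so the device is in saturation.
k_p = μ_pC_ox · (W/L) = 6.912 mA/V².
KCL at the drain: ½ k_p (V_SG − |V_th|)² = (V_DD − V_SG)/R.
Let x = V_SG − 0.614. Then 168 x² + x − 10.69 = 0, giving x = 0.249 V (positive root), so V_SG = 0.863 V.
I_D = (V_DD − V_SG)/R = (11.3 − 0.863) / 48.6 = 0.215 mA.

V_SG = 0.863 V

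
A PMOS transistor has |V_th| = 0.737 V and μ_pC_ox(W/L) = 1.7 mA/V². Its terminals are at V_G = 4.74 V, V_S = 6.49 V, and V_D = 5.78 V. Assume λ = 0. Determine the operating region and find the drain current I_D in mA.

Triode; I_D = 0.794 mA

V_SG = V_S − V_G = 6.49 − 4.74 = 1.75 V; V_SD = V_S − V_D = 6.49 − 5.78 = 0.71 V.
V_ov = V_SG − |V_th| = 1.75 − 0.737 = 1.01 V.
Since V_SD = 0.71 V < V_ov = 1.01 V, the device is in the triode region.
I_D = k_p [V_ov · V_SD − ½ V_SD²] = 1.7 × [1.01 × 0.71 − 0.5 × 0.71²] = 0.794 mA.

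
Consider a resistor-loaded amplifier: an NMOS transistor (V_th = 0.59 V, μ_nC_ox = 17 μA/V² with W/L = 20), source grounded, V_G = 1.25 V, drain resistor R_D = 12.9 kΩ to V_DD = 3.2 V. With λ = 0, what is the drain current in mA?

V_GS = V_G = 1.25 V, so V_ov = 1.25 − 0.59 = 0.66 V.
k_n = μ_nC_ox · (W/L) = 0.34 mA/V².
Assume saturation: I_D = ½ k_n V_ov² = 0.5 × 0.34 × 0.66² = 0.0741 mA, giving V_DS = V_DD − I_D R_D = 3.2 − 0.0741 × 12.9 = 2.24 V.
V_DS = 2.24 V ≥ V_ov = 0.66 V, confirming saturation.

I_D = 0.0741 mA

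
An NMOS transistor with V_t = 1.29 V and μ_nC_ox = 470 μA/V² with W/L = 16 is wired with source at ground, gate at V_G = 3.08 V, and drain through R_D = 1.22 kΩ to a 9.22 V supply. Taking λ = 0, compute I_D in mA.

I_D = 7.04 mA

V_GS = V_G = 3.08 V, so V_ov = 3.08 − 1.29 = 1.79 V.
k_n = μ_nC_ox · (W/L) = 7.52 mA/V².
Assume saturation: I_D = ½ k_n V_ov² = 0.5 × 7.52 × 1.79² = 12 mA, giving V_DS = V_DD − I_D R_D = 9.22 − 12 × 1.22 = -5.48 V.
But -5.48 V < V_ov = 1.79 V, so the device is actually in triode.
In triode I_D = k_n[V_ov V_DS − ½ V_DS²] and I_D = (V_DD − V_DS)/R_D. Equating: 4.59 V_DS² − 17.42 V_DS + 9.22 = 0, giving V_DS = 0.636 V (the root below V_ov).
I_D = (9.22 − 0.636) / 1.22 = 7.04 mA.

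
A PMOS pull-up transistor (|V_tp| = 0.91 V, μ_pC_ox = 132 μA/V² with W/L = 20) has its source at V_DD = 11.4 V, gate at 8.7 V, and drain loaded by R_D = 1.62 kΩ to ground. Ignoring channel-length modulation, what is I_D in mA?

I_D = 4.23 mA

V_SG = V_DD − V_G = 11.4 − 8.7 = 2.7 V, so V_ov = 2.7 − 0.91 = 1.79 V.
k_p = μ_pC_ox · (W/L) = 2.64 mA/V².
Assume saturation: I_D = ½ k_p V_ov² = 0.5 × 2.64 × 1.79² = 4.23 mA, giving V_SD = V_DD − I_D R_D = 11.4 − 4.23 × 1.62 = 4.55 V.
V_SD = 4.55 V ≥ V_ov = 1.79 V, confirming saturation.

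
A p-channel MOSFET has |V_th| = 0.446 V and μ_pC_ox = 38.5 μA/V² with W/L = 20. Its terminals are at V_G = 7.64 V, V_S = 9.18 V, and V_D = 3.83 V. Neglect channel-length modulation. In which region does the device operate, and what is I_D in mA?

Saturation; I_D = 0.461 mA

V_SG = V_S − V_G = 9.18 − 7.64 = 1.54 V; V_SD = V_S − V_D = 9.18 − 3.83 = 5.35 V.
k_p = μ_pC_ox · (W/L) = 0.77 mA/V².
V_ov = V_SG − |V_th| = 1.54 − 0.446 = 1.09 V.
Since V_SD = 5.35 V ≥ V_ov = 1.09 V, the device is in saturation.
I_D = ½ k_p V_ov² = 0.5 × 0.77 × 1.09² = 0.461 mA.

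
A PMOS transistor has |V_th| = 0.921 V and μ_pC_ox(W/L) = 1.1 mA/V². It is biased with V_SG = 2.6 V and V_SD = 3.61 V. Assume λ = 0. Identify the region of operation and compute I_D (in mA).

V_ov = V_SG − |V_th| = 2.6 − 0.921 = 1.68 V.
Since V_SD = 3.61 V ≥ V_ov = 1.68 V, the device is in saturation.
I_D = ½ k_p V_ov² = 0.5 × 1.1 × 1.68² = 1.55 mA.

Saturation; I_D = 1.55 mA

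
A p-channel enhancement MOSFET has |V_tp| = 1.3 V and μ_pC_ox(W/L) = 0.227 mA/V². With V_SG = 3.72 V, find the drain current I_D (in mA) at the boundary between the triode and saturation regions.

I_D = 0.665 mA

At the boundary V_SD = V_ov = V_SG − |V_tp| = 3.72 − 1.3 = 2.42 V.
I_D = ½ k_p V_ov² = 0.5 × 0.227 × 2.42² = 0.665 mA.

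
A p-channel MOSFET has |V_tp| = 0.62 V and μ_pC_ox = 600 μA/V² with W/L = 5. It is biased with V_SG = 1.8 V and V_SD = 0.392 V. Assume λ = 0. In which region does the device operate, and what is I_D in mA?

Triode; I_D = 1.16 mA

k_p = μ_pC_ox · (W/L) = 3 mA/V².
V_ov = V_SG − |V_tp| = 1.8 − 0.62 = 1.18 V.
Since V_SD = 0.392 V < V_ov = 1.18 V, the device is in the triode region.
I_D = k_p [V_ov · V_SD − ½ V_SD²] = 3 × [1.18 × 0.392 − 0.5 × 0.392²] = 1.16 mA.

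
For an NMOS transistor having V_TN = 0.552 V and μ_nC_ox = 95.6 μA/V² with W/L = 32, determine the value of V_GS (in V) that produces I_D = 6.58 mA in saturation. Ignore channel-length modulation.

k_n = μ_nC_ox · (W/L) = 3.059 mA/V².
In saturation I_D = ½ k_n (V_GS − V_TN)², so V_GS − V_TN = √(2 I_D / k_n) = √(2 × 6.58 / 3.059) = 2.07 V.
V_GS = 0.552 + 2.07 = 2.63 V.

V_GS = 2.63 V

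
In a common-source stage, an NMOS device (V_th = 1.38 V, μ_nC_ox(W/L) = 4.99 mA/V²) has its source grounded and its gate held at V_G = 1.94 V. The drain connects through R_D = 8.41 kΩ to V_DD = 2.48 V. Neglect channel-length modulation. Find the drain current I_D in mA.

V_GS = V_G = 1.94 V, so V_ov = 1.94 − 1.38 = 0.56 V.
Assume saturation: I_D = ½ k_n V_ov² = 0.5 × 4.99 × 0.56² = 0.782 mA, giving V_DS = V_DD − I_D R_D = 2.48 − 0.782 × 8.41 = -4.1 V.
But -4.1 V < V_ov = 0.56 V, so the device is actually in triode.
In triode I_D = k_n[V_ov V_DS − ½ V_DS²] and I_D = (V_DD − V_DS)/R_D. Equating: 21 V_DS² − 24.5 V_DS + 2.48 = 0, giving V_DS = 0.112 V (the root below V_ov).
I_D = (2.48 − 0.112) / 8.41 = 0.282 mA.

I_D = 0.282 mA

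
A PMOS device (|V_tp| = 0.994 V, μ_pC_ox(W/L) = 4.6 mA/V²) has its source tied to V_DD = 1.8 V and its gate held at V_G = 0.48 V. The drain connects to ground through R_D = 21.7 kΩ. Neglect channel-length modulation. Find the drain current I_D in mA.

I_D = 0.0802 mA

V_SG = V_DD − V_G = 1.8 − 0.48 = 1.32 V, so V_ov = 1.32 − 0.994 = 0.326 V.
Assume saturation: I_D = ½ k_p V_ov² = 0.5 × 4.6 × 0.326² = 0.244 mA, giving V_SD = V_DD − I_D R_D = 1.8 − 0.244 × 21.7 = -3.5 V.
But -3.5 V < V_ov = 0.326 V, so the device is actually in triode.
In triode I_D = k_p[V_ov V_SD − ½ V_SD²] and I_D = (V_DD − V_SD)/R_D. Equating: 49.9 V_SD² − 33.54 V_SD + 1.8 = 0, giving V_SD = 0.0588 V (the root below V_ov).
I_D = (1.8 − 0.0588) / 21.7 = 0.0802 mA.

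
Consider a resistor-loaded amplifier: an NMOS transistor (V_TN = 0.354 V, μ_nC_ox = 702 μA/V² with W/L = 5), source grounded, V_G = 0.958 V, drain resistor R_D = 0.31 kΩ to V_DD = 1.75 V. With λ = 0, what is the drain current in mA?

I_D = 0.640 mA

V_GS = V_G = 0.958 V, so V_ov = 0.958 − 0.354 = 0.604 V.
k_n = μ_nC_ox · (W/L) = 3.51 mA/V².
Assume saturation: I_D = ½ k_n V_ov² = 0.5 × 3.51 × 0.604² = 0.64 mA, giving V_DS = V_DD − I_D R_D = 1.75 − 0.64 × 0.31 = 1.55 V.
V_DS = 1.55 V ≥ V_ov = 0.604 V, confirming saturation.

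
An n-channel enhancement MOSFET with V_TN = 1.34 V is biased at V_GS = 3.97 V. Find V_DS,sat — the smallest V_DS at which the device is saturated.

The boundary between triode and saturation is V_DS = V_GS − V_TN = V_ov.
V_ov = 3.97 − 1.34 = 2.63 V.

V_DS,sat = 2.63 V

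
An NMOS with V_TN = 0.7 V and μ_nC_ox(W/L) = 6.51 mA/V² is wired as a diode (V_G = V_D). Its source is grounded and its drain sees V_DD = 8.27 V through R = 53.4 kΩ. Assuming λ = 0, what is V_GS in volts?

With gate tied to drain, V_GS = V_DS ≥ V_GS − V_TN, so the device is in saturation.
KCL at the drain: ½ k_n (V_GS − V_TN)² = (V_DD − V_GS)/R.
Let x = V_GS − 0.7. Then 174 x² + x − 7.57 = 0, giving x = 0.206 V (positive root), so V_GS = 0.906 V.
I_D = (V_DD − V_GS)/R = (8.27 − 0.906) / 53.4 = 0.138 mA.

V_GS = 0.906 V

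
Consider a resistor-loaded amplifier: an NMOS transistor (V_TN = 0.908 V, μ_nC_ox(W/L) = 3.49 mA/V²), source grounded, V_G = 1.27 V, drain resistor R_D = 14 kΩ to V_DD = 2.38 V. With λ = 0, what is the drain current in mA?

I_D = 0.158 mA

V_GS = V_G = 1.27 V, so V_ov = 1.27 − 0.908 = 0.362 V.
Assume saturation: I_D = ½ k_n V_ov² = 0.5 × 3.49 × 0.362² = 0.229 mA, giving V_DS = V_DD − I_D R_D = 2.38 − 0.229 × 14 = -0.821 V.
But -0.821 V < V_ov = 0.362 V, so the device is actually in triode.
In triode I_D = k_n[V_ov V_DS − ½ V_DS²] and I_D = (V_DD − V_DS)/R_D. Equating: 24.4 V_DS² − 18.69 V_DS + 2.38 = 0, giving V_DS = 0.161 V (the root below V_ov).
I_D = (2.38 − 0.161) / 14 = 0.158 mA.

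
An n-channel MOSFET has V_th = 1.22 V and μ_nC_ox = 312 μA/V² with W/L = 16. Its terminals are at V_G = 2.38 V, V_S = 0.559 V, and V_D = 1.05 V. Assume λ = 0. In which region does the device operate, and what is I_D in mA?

V_GS = V_G − V_S = 2.38 − 0.559 = 1.82 V; V_DS = V_D − V_S = 1.05 − 0.559 = 0.491 V.
k_n = μ_nC_ox · (W/L) = 4.992 mA/V².
V_ov = V_GS − V_th = 1.82 − 1.22 = 0.601 V.
Since V_DS = 0.491 V < V_ov = 0.601 V, the device is in the triode region.
I_D = k_n [V_ov · V_DS − ½ V_DS²] = 4.992 × [0.601 × 0.491 − 0.5 × 0.491²] = 0.871 mA.

Triode; I_D = 0.871 mA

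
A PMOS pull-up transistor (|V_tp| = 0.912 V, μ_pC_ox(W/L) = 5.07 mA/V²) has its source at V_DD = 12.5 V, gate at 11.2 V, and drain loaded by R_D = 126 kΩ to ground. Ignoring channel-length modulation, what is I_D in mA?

I_D = 0.0988 mA

V_SG = V_DD − V_G = 12.5 − 11.2 = 1.3 V, so V_ov = 1.3 − 0.912 = 0.388 V.
Assume saturation: I_D = ½ k_p V_ov² = 0.5 × 5.07 × 0.388² = 0.382 mA, giving V_SD = V_DD − I_D R_D = 12.5 − 0.382 × 126 = -35.6 V.
But -35.6 V < V_ov = 0.388 V, so the device is actually in triode.
In triode I_D = k_p[V_ov V_SD − ½ V_SD²] and I_D = (V_DD − V_SD)/R_D. Equating: 319 V_SD² − 248.9 V_SD + 12.5 = 0, giving V_SD = 0.054 V (the root below V_ov).
I_D = (12.5 − 0.054) / 126 = 0.0988 mA.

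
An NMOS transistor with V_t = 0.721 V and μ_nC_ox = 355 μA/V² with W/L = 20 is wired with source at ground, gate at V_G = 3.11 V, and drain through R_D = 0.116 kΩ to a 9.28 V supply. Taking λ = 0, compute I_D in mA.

V_GS = V_G = 3.11 V, so V_ov = 3.11 − 0.721 = 2.39 V.
k_n = μ_nC_ox · (W/L) = 7.1 mA/V².
Assume saturation: I_D = ½ k_n V_ov² = 0.5 × 7.1 × 2.39² = 20.3 mA, giving V_DS = V_DD − I_D R_D = 9.28 − 20.3 × 0.116 = 6.93 V.
V_DS = 6.93 V ≥ V_ov = 2.39 V, confirming saturation.

I_D = 20.3 mA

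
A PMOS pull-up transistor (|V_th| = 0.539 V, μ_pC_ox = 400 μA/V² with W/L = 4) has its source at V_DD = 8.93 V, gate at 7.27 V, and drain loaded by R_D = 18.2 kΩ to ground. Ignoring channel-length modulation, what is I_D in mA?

V_SG = V_DD − V_G = 8.93 − 7.27 = 1.66 V, so V_ov = 1.66 − 0.539 = 1.12 V.
k_p = μ_pC_ox · (W/L) = 1.6 mA/V².
Assume saturation: I_D = ½ k_p V_ov² = 0.5 × 1.6 × 1.12² = 1.01 mA, giving V_SD = V_DD − I_D R_D = 8.93 − 1.01 × 18.2 = -9.37 V.
But -9.37 V < V_ov = 1.12 V, so the device is actually in triode.
In triode I_D = k_p[V_ov V_SD − ½ V_SD²] and I_D = (V_DD − V_SD)/R_D. Equating: 14.6 V_SD² − 33.64 V_SD + 8.93 = 0, giving V_SD = 0.306 V (the root below V_ov).
I_D = (8.93 − 0.306) / 18.2 = 0.474 mA.

I_D = 0.474 mA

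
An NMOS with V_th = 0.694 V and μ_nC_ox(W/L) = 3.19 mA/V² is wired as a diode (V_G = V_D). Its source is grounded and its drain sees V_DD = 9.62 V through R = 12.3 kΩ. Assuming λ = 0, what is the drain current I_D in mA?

With gate tied to drain, V_GS = V_DS ≥ V_GS − V_th, so the device is in saturation.
KCL at the drain: ½ k_n (V_GS − V_th)² = (V_DD − V_GS)/R.
Let x = V_GS − 0.694. Then 19.6 x² + x − 8.926 = 0, giving x = 0.65 V (positive root), so V_GS = 1.34 V.
I_D = (V_DD − V_GS)/R = (9.62 − 1.34) / 12.3 = 0.673 mA.

I_D = 0.673 mA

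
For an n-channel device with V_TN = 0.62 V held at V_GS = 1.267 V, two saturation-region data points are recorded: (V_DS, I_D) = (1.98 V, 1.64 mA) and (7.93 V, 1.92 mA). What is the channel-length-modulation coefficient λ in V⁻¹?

With V_GS fixed, I_D ∝ (1 + λ V_DS) in saturation, so I_D2/I_D1 = (1 + λ V_DS2)/(1 + λ V_DS1).
1.92/1.64 = 1.171 = (1 + 7.93 λ)/(1 + 1.98 λ).
Solving: λ (I_D1 V_DS2 − I_D2 V_DS1) = I_D2 − I_D1, so λ = (1.92 − 1.64) / (1.64 × 7.93 − 1.92 × 1.98) = 0.28 / 9.2 = 0.0304 V⁻¹.

λ = 0.0304 V⁻¹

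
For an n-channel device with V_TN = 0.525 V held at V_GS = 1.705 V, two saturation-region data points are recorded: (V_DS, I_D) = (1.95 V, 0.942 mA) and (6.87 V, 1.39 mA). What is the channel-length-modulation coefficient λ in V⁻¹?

With V_GS fixed, I_D ∝ (1 + λ V_DS) in saturation, so I_D2/I_D1 = (1 + λ V_DS2)/(1 + λ V_DS1).
1.39/0.942 = 1.476 = (1 + 6.87 λ)/(1 + 1.95 λ).
Solving: λ (I_D1 V_DS2 − I_D2 V_DS1) = I_D2 − I_D1, so λ = (1.39 − 0.942) / (0.942 × 6.87 − 1.39 × 1.95) = 0.448 / 3.76 = 0.119 V⁻¹.

λ = 0.119 V⁻¹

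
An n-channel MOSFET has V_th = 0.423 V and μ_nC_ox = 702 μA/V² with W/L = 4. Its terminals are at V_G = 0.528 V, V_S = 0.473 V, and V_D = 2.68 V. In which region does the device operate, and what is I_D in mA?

Cutoff; I_D = 0 mA

V_GS = V_G − V_S = 0.528 − 0.473 = 0.055 V; V_DS = V_D − V_S = 2.68 − 0.473 = 2.21 V.
V_GS = 0.055 V < V_th = 0.423 V, so the transistor is in cutoff.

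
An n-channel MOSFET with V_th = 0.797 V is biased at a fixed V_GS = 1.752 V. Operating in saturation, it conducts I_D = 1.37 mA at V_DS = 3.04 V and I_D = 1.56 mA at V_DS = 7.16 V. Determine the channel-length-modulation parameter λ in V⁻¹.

λ = 0.0375 V⁻¹

With V_GS fixed, I_D ∝ (1 + λ V_DS) in saturation, so I_D2/I_D1 = (1 + λ V_DS2)/(1 + λ V_DS1).
1.56/1.37 = 1.139 = (1 + 7.16 λ)/(1 + 3.04 λ).
Solving: λ (I_D1 V_DS2 − I_D2 V_DS1) = I_D2 − I_D1, so λ = (1.56 − 1.37) / (1.37 × 7.16 − 1.56 × 3.04) = 0.19 / 5.07 = 0.0375 V⁻¹.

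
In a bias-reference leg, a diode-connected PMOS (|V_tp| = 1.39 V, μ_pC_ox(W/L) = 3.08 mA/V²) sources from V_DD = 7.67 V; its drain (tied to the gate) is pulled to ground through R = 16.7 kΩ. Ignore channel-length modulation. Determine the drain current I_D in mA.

I_D = 0.348 mA

With gate tied to drain, V_SG = V_SD ≥ V_SG − |V_tp|, so the device is in saturation.
KCL at the drain: ½ k_p (V_SG − |V_tp|)² = (V_DD − V_SG)/R.
Let x = V_SG − 1.39. Then 25.7 x² + x − 6.28 = 0, giving x = 0.475 V (positive root), so V_SG = 1.87 V.
I_D = (V_DD − V_SG)/R = (7.67 − 1.87) / 16.7 = 0.348 mA.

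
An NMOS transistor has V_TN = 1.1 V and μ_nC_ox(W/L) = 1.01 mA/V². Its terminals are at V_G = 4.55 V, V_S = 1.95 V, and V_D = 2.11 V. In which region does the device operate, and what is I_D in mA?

V_GS = V_G − V_S = 4.55 − 1.95 = 2.6 V; V_DS = V_D − V_S = 2.11 − 1.95 = 0.16 V.
V_ov = V_GS − V_TN = 2.6 − 1.1 = 1.5 V.
Since V_DS = 0.16 V < V_ov = 1.5 V, the device is in the triode region.
I_D = k_n [V_ov · V_DS − ½ V_DS²] = 1.01 × [1.5 × 0.16 − 0.5 × 0.16²] = 0.229 mA.

Triode; I_D = 0.229 mA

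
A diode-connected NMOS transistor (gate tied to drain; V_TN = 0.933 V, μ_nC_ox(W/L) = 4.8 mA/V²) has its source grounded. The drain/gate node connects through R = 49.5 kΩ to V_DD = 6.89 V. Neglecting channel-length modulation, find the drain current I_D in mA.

With gate tied to drain, V_GS = V_DS ≥ V_GS − V_TN, so the device is in saturation.
KCL at the drain: ½ k_n (V_GS − V_TN)² = (V_DD − V_GS)/R.
Let x = V_GS − 0.933. Then 119 x² + x − 5.957 = 0, giving x = 0.22 V (positive root), so V_GS = 1.15 V.
I_D = (V_DD − V_GS)/R = (6.89 − 1.15) / 49.5 = 0.116 mA.

I_D = 0.116 mA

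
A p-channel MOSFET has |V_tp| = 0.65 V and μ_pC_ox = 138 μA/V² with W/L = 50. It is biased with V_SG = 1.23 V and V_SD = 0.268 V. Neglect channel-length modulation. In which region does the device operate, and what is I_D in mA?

k_p = μ_pC_ox · (W/L) = 6.9 mA/V².
V_ov = V_SG − |V_tp| = 1.23 − 0.65 = 0.58 V.
Since V_SD = 0.268 V < V_ov = 0.58 V, the device is in the triode region.
I_D = k_p [V_ov · V_SD − ½ V_SD²] = 6.9 × [0.58 × 0.268 − 0.5 × 0.268²] = 0.825 mA.

Triode; I_D = 0.825 mA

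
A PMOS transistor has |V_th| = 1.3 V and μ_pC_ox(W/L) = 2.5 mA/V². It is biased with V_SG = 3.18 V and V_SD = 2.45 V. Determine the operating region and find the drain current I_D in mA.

Saturation; I_D = 4.42 mA

V_ov = V_SG − |V_th| = 3.18 − 1.3 = 1.88 V.
Since V_SD = 2.45 V ≥ V_ov = 1.88 V, the device is in saturation.
I_D = ½ k_p V_ov² = 0.5 × 2.5 × 1.88² = 4.42 mA.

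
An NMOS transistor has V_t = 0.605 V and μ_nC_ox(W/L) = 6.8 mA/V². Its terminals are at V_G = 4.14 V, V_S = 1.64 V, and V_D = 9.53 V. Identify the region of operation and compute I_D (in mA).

Saturation; I_D = 12.2 mA

V_GS = V_G − V_S = 4.14 − 1.64 = 2.5 V; V_DS = V_D − V_S = 9.53 − 1.64 = 7.89 V.
V_ov = V_GS − V_t = 2.5 − 0.605 = 1.9 V.
Since V_DS = 7.89 V ≥ V_ov = 1.9 V, the device is in saturation.
I_D = ½ k_n V_ov² = 0.5 × 6.8 × 1.9² = 12.2 mA.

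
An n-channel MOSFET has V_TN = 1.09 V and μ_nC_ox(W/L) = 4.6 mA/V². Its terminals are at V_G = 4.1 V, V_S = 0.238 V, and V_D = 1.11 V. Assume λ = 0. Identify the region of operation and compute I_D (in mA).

V_GS = V_G − V_S = 4.1 − 0.238 = 3.86 V; V_DS = V_D − V_S = 1.11 − 0.238 = 0.872 V.
V_ov = V_GS − V_TN = 3.86 − 1.09 = 2.77 V.
Since V_DS = 0.872 V < V_ov = 2.77 V, the device is in the triode region.
I_D = k_n [V_ov · V_DS − ½ V_DS²] = 4.6 × [2.77 × 0.872 − 0.5 × 0.872²] = 9.37 mA.

Triode; I_D = 9.37 mA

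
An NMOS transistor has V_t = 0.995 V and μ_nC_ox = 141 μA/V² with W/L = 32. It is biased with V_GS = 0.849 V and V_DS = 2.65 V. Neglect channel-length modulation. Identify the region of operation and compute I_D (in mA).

V_GS = 0.849 V < V_t = 0.995 V, so the transistor is in cutoff.

Cutoff; I_D = 0 mA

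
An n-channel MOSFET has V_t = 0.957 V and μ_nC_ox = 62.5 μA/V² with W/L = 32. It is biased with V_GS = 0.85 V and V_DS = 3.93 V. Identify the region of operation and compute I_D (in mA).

V_GS = 0.85 V < V_t = 0.957 V, so the transistor is in cutoff.

Cutoff; I_D = 0 mA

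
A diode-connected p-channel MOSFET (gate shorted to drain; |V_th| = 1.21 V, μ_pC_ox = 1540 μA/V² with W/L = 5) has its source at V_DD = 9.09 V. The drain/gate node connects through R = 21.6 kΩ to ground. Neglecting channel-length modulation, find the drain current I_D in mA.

I_D = 0.351 mA

With gate tied to drain, V_SG = V_SD ≥ V_SG − |V_th|, so the device is in saturation.
k_p = μ_pC_ox · (W/L) = 7.7 mA/V².
KCL at the drain: ½ k_p (V_SG − |V_th|)² = (V_DD − V_SG)/R.
Let x = V_SG − 1.21. Then 83.2 x² + x − 7.88 = 0, giving x = 0.302 V (positive root), so V_SG = 1.51 V.
I_D = (V_DD − V_SG)/R = (9.09 − 1.51) / 21.6 = 0.351 mA.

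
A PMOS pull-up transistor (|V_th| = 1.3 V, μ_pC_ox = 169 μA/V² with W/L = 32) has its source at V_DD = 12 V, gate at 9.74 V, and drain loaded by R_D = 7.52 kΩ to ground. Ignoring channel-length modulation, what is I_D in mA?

I_D = 1.55 mA

V_SG = V_DD − V_G = 12 − 9.74 = 2.26 V, so V_ov = 2.26 − 1.3 = 0.96 V.
k_p = μ_pC_ox · (W/L) = 5.408 mA/V².
Assume saturation: I_D = ½ k_p V_ov² = 0.5 × 5.408 × 0.96² = 2.49 mA, giving V_SD = V_DD − I_D R_D = 12 − 2.49 × 7.52 = -6.74 V.
But -6.74 V < V_ov = 0.96 V, so the device is actually in triode.
In triode I_D = k_p[V_ov V_SD − ½ V_SD²] and I_D = (V_DD − V_SD)/R_D. Equating: 20.3 V_SD² − 40.04 V_SD + 12 = 0, giving V_SD = 0.369 V (the root below V_ov).
I_D = (12 − 0.369) / 7.52 = 1.55 mA.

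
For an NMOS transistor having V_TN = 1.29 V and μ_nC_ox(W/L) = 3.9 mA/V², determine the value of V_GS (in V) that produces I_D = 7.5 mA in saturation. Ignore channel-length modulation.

V_GS = 3.25 V

In saturation I_D = ½ k_n (V_GS − V_TN)², so V_GS − V_TN = √(2 I_D / k_n) = √(2 × 7.5 / 3.9) = 1.96 V.
V_GS = 1.29 + 1.96 = 3.25 V.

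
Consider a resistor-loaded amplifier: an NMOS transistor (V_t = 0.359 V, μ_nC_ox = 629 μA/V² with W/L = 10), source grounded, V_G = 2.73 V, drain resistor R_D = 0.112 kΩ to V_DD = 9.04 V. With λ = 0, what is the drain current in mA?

V_GS = V_G = 2.73 V, so V_ov = 2.73 − 0.359 = 2.37 V.
k_n = μ_nC_ox · (W/L) = 6.29 mA/V².
Assume saturation: I_D = ½ k_n V_ov² = 0.5 × 6.29 × 2.37² = 17.7 mA, giving V_DS = V_DD − I_D R_D = 9.04 − 17.7 × 0.112 = 7.06 V.
V_DS = 7.06 V ≥ V_ov = 2.37 V, confirming saturation.

I_D = 17.7 mA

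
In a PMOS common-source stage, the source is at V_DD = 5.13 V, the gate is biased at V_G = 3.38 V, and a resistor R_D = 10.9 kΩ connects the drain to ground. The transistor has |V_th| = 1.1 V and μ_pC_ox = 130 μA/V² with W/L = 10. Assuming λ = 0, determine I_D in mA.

I_D = 0.275 mA

V_SG = V_DD − V_G = 5.13 − 3.38 = 1.75 V, so V_ov = 1.75 − 1.1 = 0.65 V.
k_p = μ_pC_ox · (W/L) = 1.3 mA/V².
Assume saturation: I_D = ½ k_p V_ov² = 0.5 × 1.3 × 0.65² = 0.275 mA, giving V_SD = V_DD − I_D R_D = 5.13 − 0.275 × 10.9 = 2.14 V.
V_SD = 2.14 V ≥ V_ov = 0.65 V, confirming saturation.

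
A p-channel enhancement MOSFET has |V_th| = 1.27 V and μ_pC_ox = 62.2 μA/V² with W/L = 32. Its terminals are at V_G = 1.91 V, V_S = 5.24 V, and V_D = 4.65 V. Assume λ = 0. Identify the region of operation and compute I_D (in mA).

V_SG = V_S − V_G = 5.24 − 1.91 = 3.33 V; V_SD = V_S − V_D = 5.24 − 4.65 = 0.59 V.
k_p = μ_pC_ox · (W/L) = 1.99 mA/V².
V_ov = V_SG − |V_th| = 3.33 − 1.27 = 2.06 V.
Since V_SD = 0.59 V < V_ov = 2.06 V, the device is in the triode region.
I_D = k_p [V_ov · V_SD − ½ V_SD²] = 1.99 × [2.06 × 0.59 − 0.5 × 0.59²] = 2.07 mA.

Triode; I_D = 2.07 mA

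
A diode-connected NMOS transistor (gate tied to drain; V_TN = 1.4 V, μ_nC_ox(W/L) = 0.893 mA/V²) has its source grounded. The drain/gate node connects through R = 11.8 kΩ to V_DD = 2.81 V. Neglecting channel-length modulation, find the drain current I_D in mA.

With gate tied to drain, V_GS = V_DS ≥ V_GS − V_TN, so the device is in saturation.
KCL at the drain: ½ k_n (V_GS − V_TN)² = (V_DD − V_GS)/R.
Let x = V_GS − 1.4. Then 5.27 x² + x − 1.41 = 0, giving x = 0.431 V (positive root), so V_GS = 1.83 V.
I_D = (V_DD − V_GS)/R = (2.81 − 1.83) / 11.8 = 0.083 mA.

I_D = 0.0830 mA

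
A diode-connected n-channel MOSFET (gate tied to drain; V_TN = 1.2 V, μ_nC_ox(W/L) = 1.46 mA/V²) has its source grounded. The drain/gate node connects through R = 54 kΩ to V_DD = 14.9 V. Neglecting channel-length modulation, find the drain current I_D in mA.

With gate tied to drain, V_GS = V_DS ≥ V_GS − V_TN, so the device is in saturation.
KCL at the drain: ½ k_n (V_GS − V_TN)² = (V_DD − V_GS)/R.
Let x = V_GS − 1.2. Then 39.4 x² + x − 13.7 = 0, giving x = 0.577 V (positive root), so V_GS = 1.78 V.
I_D = (V_DD − V_GS)/R = (14.9 − 1.78) / 54 = 0.243 mA.

I_D = 0.243 mA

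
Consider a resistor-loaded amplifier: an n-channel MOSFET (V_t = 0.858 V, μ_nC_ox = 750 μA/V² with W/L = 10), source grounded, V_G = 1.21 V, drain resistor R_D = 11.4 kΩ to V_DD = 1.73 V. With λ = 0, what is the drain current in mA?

V_GS = V_G = 1.21 V, so V_ov = 1.21 − 0.858 = 0.352 V.
k_n = μ_nC_ox · (W/L) = 7.5 mA/V².
Assume saturation: I_D = ½ k_n V_ov² = 0.5 × 7.5 × 0.352² = 0.465 mA, giving V_DS = V_DD − I_D R_D = 1.73 − 0.465 × 11.4 = -3.57 V.
But -3.57 V < V_ov = 0.352 V, so the device is actually in triode.
In triode I_D = k_n[V_ov V_DS − ½ V_DS²] and I_D = (V_DD − V_DS)/R_D. Equating: 42.8 V_DS² − 31.1 V_DS + 1.73 = 0, giving V_DS = 0.0607 V (the root below V_ov).
I_D = (1.73 − 0.0607) / 11.4 = 0.146 mA.

I_D = 0.146 mA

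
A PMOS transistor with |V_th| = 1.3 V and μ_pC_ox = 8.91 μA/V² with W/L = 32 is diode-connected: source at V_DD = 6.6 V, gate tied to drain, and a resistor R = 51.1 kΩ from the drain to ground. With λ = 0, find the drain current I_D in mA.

With gate tied to drain, V_SG = V_SD ≥ V_SG − |V_th|, so the device is in saturation.
k_p = μ_pC_ox · (W/L) = 0.2851 mA/V².
KCL at the drain: ½ k_p (V_SG − |V_th|)² = (V_DD − V_SG)/R.
Let x = V_SG − 1.3. Then 7.28 x² + x − 5.3 = 0, giving x = 0.787 V (positive root), so V_SG = 2.09 V.
I_D = (V_DD − V_SG)/R = (6.6 − 2.09) / 51.1 = 0.0883 mA.

I_D = 0.0883 mA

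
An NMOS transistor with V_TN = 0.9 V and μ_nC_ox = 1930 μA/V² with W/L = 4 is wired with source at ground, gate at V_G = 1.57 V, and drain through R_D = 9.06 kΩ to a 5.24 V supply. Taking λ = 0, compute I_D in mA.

I_D = 0.565 mA

V_GS = V_G = 1.57 V, so V_ov = 1.57 − 0.9 = 0.67 V.
k_n = μ_nC_ox · (W/L) = 7.72 mA/V².
Assume saturation: I_D = ½ k_n V_ov² = 0.5 × 7.72 × 0.67² = 1.73 mA, giving V_DS = V_DD − I_D R_D = 5.24 − 1.73 × 9.06 = -10.5 V.
But -10.5 V < V_ov = 0.67 V, so the device is actually in triode.
In triode I_D = k_n[V_ov V_DS − ½ V_DS²] and I_D = (V_DD − V_DS)/R_D. Equating: 35 V_DS² − 47.86 V_DS + 5.24 = 0, giving V_DS = 0.12 V (the root below V_ov).
I_D = (5.24 − 0.12) / 9.06 = 0.565 mA.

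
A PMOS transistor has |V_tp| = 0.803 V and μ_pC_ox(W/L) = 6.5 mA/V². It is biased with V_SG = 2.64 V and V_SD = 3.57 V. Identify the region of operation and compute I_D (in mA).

V_ov = V_SG − |V_tp| = 2.64 − 0.803 = 1.84 V.
Since V_SD = 3.57 V ≥ V_ov = 1.84 V, the device is in saturation.
I_D = ½ k_p V_ov² = 0.5 × 6.5 × 1.84² = 11 mA.

Saturation; I_D = 11.0 mA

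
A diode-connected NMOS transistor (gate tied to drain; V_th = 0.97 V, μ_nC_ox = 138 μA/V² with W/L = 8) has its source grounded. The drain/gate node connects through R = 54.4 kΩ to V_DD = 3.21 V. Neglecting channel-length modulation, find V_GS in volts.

V_GS = 1.23 V

With gate tied to drain, V_GS = V_DS ≥ V_GS − V_th, so the device is in saturation.
k_n = μ_nC_ox · (W/L) = 1.104 mA/V².
KCL at the drain: ½ k_n (V_GS − V_th)² = (V_DD − V_GS)/R.
Let x = V_GS − 0.97. Then 30 x² + x − 2.24 = 0, giving x = 0.257 V (positive root), so V_GS = 1.23 V.
I_D = (V_DD − V_GS)/R = (3.21 − 1.23) / 54.4 = 0.0365 mA.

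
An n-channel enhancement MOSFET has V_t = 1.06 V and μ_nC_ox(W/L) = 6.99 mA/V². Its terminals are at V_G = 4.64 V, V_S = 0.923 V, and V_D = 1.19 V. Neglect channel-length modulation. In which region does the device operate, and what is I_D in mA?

V_GS = V_G − V_S = 4.64 − 0.923 = 3.72 V; V_DS = V_D − V_S = 1.19 − 0.923 = 0.267 V.
V_ov = V_GS − V_t = 3.72 − 1.06 = 2.66 V.
Since V_DS = 0.267 V < V_ov = 2.66 V, the device is in the triode region.
I_D = k_n [V_ov · V_DS − ½ V_DS²] = 6.99 × [2.66 × 0.267 − 0.5 × 0.267²] = 4.71 mA.

Triode; I_D = 4.71 mA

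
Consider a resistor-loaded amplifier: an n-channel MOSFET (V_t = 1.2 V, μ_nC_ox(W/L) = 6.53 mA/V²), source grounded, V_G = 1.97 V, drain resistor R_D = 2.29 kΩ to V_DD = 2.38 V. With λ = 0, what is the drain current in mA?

I_D = 0.944 mA

V_GS = V_G = 1.97 V, so V_ov = 1.97 − 1.2 = 0.77 V.
Assume saturation: I_D = ½ k_n V_ov² = 0.5 × 6.53 × 0.77² = 1.94 mA, giving V_DS = V_DD − I_D R_D = 2.38 − 1.94 × 2.29 = -2.05 V.
But -2.05 V < V_ov = 0.77 V, so the device is actually in triode.
In triode I_D = k_n[V_ov V_DS − ½ V_DS²] and I_D = (V_DD − V_DS)/R_D. Equating: 7.48 V_DS² − 12.51 V_DS + 2.38 = 0, giving V_DS = 0.219 V (the root below V_ov).
I_D = (2.38 − 0.219) / 2.29 = 0.944 mA.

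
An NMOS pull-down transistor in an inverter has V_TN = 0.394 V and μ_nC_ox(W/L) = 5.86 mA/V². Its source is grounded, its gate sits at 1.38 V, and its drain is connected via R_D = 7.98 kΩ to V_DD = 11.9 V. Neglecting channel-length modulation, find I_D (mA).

V_GS = V_G = 1.38 V, so V_ov = 1.38 − 0.394 = 0.986 V.
Assume saturation: I_D = ½ k_n V_ov² = 0.5 × 5.86 × 0.986² = 2.85 mA, giving V_DS = V_DD − I_D R_D = 11.9 − 2.85 × 7.98 = -10.8 V.
But -10.8 V < V_ov = 0.986 V, so the device is actually in triode.
In triode I_D = k_n[V_ov V_DS − ½ V_DS²] and I_D = (V_DD − V_DS)/R_D. Equating: 23.4 V_DS² − 47.11 V_DS + 11.9 = 0, giving V_DS = 0.296 V (the root below V_ov).
I_D = (11.9 − 0.296) / 7.98 = 1.45 mA.

I_D = 1.45 mA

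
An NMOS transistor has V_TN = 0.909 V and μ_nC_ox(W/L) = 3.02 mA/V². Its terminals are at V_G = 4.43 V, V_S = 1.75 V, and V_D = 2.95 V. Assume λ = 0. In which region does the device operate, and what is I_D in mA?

Triode; I_D = 4.24 mA

V_GS = V_G − V_S = 4.43 − 1.75 = 2.68 V; V_DS = V_D − V_S = 2.95 − 1.75 = 1.2 V.
V_ov = V_GS − V_TN = 2.68 − 0.909 = 1.77 V.
Since V_DS = 1.2 V < V_ov = 1.77 V, the device is in the triode region.
I_D = k_n [V_ov · V_DS − ½ V_DS²] = 3.02 × [1.77 × 1.2 − 0.5 × 1.2²] = 4.24 mA.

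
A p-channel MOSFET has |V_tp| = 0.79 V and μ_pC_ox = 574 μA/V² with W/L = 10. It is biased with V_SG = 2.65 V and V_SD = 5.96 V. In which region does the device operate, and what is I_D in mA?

k_p = μ_pC_ox · (W/L) = 5.74 mA/V².
V_ov = V_SG − |V_tp| = 2.65 − 0.79 = 1.86 V.
Since V_SD = 5.96 V ≥ V_ov = 1.86 V, the device is in saturation.
I_D = ½ k_p V_ov² = 0.5 × 5.74 × 1.86² = 9.93 mA.

Saturation; I_D = 9.93 mA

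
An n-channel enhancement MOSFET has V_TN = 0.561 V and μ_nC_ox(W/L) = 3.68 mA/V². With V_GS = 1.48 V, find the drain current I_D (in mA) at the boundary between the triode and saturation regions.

At the boundary V_DS = V_ov = V_GS − V_TN = 1.48 − 0.561 = 0.919 V.
I_D = ½ k_n V_ov² = 0.5 × 3.68 × 0.919² = 1.55 mA.

I_D = 1.55 mA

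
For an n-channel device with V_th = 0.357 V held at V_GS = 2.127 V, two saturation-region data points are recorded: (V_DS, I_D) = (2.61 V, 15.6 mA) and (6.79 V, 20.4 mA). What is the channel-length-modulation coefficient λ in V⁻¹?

λ = 0.0911 V⁻¹

With V_GS fixed, I_D ∝ (1 + λ V_DS) in saturation, so I_D2/I_D1 = (1 + λ V_DS2)/(1 + λ V_DS1).
20.4/15.6 = 1.308 = (1 + 6.79 λ)/(1 + 2.61 λ).
Solving: λ (I_D1 V_DS2 − I_D2 V_DS1) = I_D2 − I_D1, so λ = (20.4 − 15.6) / (15.6 × 6.79 − 20.4 × 2.61) = 4.8 / 52.7 = 0.0911 V⁻¹.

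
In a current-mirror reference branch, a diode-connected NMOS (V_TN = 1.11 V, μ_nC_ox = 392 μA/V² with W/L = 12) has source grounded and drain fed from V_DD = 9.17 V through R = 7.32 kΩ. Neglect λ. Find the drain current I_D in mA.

With gate tied to drain, V_GS = V_DS ≥ V_GS − V_TN, so the device is in saturation.
k_n = μ_nC_ox · (W/L) = 4.704 mA/V².
KCL at the drain: ½ k_n (V_GS − V_TN)² = (V_DD − V_GS)/R.
Let x = V_GS − 1.11. Then 17.2 x² + x − 8.06 = 0, giving x = 0.656 V (positive root), so V_GS = 1.77 V.
I_D = (V_DD − V_GS)/R = (9.17 − 1.77) / 7.32 = 1.01 mA.

I_D = 1.01 mA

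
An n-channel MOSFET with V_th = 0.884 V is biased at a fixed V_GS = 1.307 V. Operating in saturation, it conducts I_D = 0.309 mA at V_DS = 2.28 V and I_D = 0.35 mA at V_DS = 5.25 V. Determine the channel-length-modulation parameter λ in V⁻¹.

With V_GS fixed, I_D ∝ (1 + λ V_DS) in saturation, so I_D2/I_D1 = (1 + λ V_DS2)/(1 + λ V_DS1).
0.35/0.309 = 1.133 = (1 + 5.25 λ)/(1 + 2.28 λ).
Solving: λ (I_D1 V_DS2 − I_D2 V_DS1) = I_D2 − I_D1, so λ = (0.35 − 0.309) / (0.309 × 5.25 − 0.35 × 2.28) = 0.041 / 0.824 = 0.0497 V⁻¹.

λ = 0.0497 V⁻¹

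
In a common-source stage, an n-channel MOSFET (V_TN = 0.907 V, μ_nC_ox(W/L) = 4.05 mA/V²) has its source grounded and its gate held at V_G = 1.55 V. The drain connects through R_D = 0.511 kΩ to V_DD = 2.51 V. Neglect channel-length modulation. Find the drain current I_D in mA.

V_GS = V_G = 1.55 V, so V_ov = 1.55 − 0.907 = 0.643 V.
Assume saturation: I_D = ½ k_n V_ov² = 0.5 × 4.05 × 0.643² = 0.837 mA, giving V_DS = V_DD − I_D R_D = 2.51 − 0.837 × 0.511 = 2.08 V.
V_DS = 2.08 V ≥ V_ov = 0.643 V, confirming saturation.

I_D = 0.837 mA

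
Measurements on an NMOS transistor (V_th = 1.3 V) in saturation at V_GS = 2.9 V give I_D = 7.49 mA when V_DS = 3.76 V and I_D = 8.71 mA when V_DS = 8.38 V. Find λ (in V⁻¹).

λ = 0.0406 V⁻¹

With V_GS fixed, I_D ∝ (1 + λ V_DS) in saturation, so I_D2/I_D1 = (1 + λ V_DS2)/(1 + λ V_DS1).
8.71/7.49 = 1.163 = (1 + 8.38 λ)/(1 + 3.76 λ).
Solving: λ (I_D1 V_DS2 − I_D2 V_DS1) = I_D2 − I_D1, so λ = (8.71 − 7.49) / (7.49 × 8.38 − 8.71 × 3.76) = 1.22 / 30 = 0.0406 V⁻¹.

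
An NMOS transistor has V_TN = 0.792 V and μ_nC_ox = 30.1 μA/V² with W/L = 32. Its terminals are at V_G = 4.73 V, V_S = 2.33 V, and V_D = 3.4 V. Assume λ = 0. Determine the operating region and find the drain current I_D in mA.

Triode; I_D = 1.11 mA

V_GS = V_G − V_S = 4.73 − 2.33 = 2.4 V; V_DS = V_D − V_S = 3.4 − 2.33 = 1.07 V.
k_n = μ_nC_ox · (W/L) = 0.9632 mA/V².
V_ov = V_GS − V_TN = 2.4 − 0.792 = 1.61 V.
Since V_DS = 1.07 V < V_ov = 1.61 V, the device is in the triode region.
I_D = k_n [V_ov · V_DS − ½ V_DS²] = 0.9632 × [1.61 × 1.07 − 0.5 × 1.07²] = 1.11 mA.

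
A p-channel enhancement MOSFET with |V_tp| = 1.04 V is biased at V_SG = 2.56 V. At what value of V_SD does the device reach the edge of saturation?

The boundary between triode and saturation is V_SD = V_SG − |V_tp| = V_ov.
V_ov = 2.56 − 1.04 = 1.52 V.

V_SD,sat = 1.52 V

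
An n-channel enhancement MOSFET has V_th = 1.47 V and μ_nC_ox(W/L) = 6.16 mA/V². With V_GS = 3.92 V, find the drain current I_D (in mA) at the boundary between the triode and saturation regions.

I_D = 18.5 mA

At the boundary V_DS = V_ov = V_GS − V_th = 3.92 − 1.47 = 2.45 V.
I_D = ½ k_n V_ov² = 0.5 × 6.16 × 2.45² = 18.5 mA.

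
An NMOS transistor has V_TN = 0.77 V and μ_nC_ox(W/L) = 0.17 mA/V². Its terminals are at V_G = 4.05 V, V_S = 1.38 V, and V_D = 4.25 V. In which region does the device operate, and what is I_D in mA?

V_GS = V_G − V_S = 4.05 − 1.38 = 2.67 V; V_DS = V_D − V_S = 4.25 − 1.38 = 2.87 V.
V_ov = V_GS − V_TN = 2.67 − 0.77 = 1.9 V.
Since V_DS = 2.87 V ≥ V_ov = 1.9 V, the device is in saturation.
I_D = ½ k_n V_ov² = 0.5 × 0.17 × 1.9² = 0.307 mA.

Saturation; I_D = 0.307 mA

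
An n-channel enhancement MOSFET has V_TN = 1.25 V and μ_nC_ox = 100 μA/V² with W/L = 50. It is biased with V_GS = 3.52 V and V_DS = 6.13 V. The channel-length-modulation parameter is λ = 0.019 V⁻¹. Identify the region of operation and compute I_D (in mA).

Saturation; I_D = 14.4 mA

k_n = μ_nC_ox · (W/L) = 5 mA/V².
V_ov = V_GS − V_TN = 3.52 − 1.25 = 2.27 V.
Since V_DS = 6.13 V ≥ V_ov = 2.27 V, the device is in saturation.
I_D = ½ k_n V_ov² (1 + λ V_DS) = 0.5 × 5 × 2.27² × (1 + 0.019 × 6.13) = 14.4 mA.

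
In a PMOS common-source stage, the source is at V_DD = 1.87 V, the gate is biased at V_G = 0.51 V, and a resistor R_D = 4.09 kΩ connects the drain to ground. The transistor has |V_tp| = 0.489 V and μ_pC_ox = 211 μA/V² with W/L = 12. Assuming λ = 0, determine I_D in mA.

I_D = 0.406 mA

V_SG = V_DD − V_G = 1.87 − 0.51 = 1.36 V, so V_ov = 1.36 − 0.489 = 0.871 V.
k_p = μ_pC_ox · (W/L) = 2.532 mA/V².
Assume saturation: I_D = ½ k_p V_ov² = 0.5 × 2.532 × 0.871² = 0.96 mA, giving V_SD = V_DD − I_D R_D = 1.87 − 0.96 × 4.09 = -2.06 V.
But -2.06 V < V_ov = 0.871 V, so the device is actually in triode.
In triode I_D = k_p[V_ov V_SD − ½ V_SD²] and I_D = (V_DD − V_SD)/R_D. Equating: 5.18 V_SD² − 10.02 V_SD + 1.87 = 0, giving V_SD = 0.209 V (the root below V_ov).
I_D = (1.87 − 0.209) / 4.09 = 0.406 mA.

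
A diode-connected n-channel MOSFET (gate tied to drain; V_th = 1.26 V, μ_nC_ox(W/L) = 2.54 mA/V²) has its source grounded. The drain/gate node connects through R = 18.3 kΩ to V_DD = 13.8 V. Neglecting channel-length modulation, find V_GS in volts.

With gate tied to drain, V_GS = V_DS ≥ V_GS − V_th, so the device is in saturation.
KCL at the drain: ½ k_n (V_GS − V_th)² = (V_DD − V_GS)/R.
Let x = V_GS − 1.26. Then 23.2 x² + x − 12.54 = 0, giving x = 0.713 V (positive root), so V_GS = 1.97 V.
I_D = (V_DD − V_GS)/R = (13.8 − 1.97) / 18.3 = 0.646 mA.

V_GS = 1.97 V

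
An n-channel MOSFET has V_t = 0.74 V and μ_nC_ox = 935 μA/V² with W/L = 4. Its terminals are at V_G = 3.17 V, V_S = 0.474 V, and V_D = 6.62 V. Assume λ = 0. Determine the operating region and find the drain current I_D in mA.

V_GS = V_G − V_S = 3.17 − 0.474 = 2.7 V; V_DS = V_D − V_S = 6.62 − 0.474 = 6.15 V.
k_n = μ_nC_ox · (W/L) = 3.74 mA/V².
V_ov = V_GS − V_t = 2.7 − 0.74 = 1.96 V.
Since V_DS = 6.15 V ≥ V_ov = 1.96 V, the device is in saturation.
I_D = ½ k_n V_ov² = 0.5 × 3.74 × 1.96² = 7.15 mA.

Saturation; I_D = 7.15 mA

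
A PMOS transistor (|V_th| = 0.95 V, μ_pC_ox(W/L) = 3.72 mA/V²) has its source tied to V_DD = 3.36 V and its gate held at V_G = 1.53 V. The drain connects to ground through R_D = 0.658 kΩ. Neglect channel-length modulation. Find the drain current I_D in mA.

V_SG = V_DD − V_G = 3.36 − 1.53 = 1.83 V, so V_ov = 1.83 − 0.95 = 0.88 V.
Assume saturation: I_D = ½ k_p V_ov² = 0.5 × 3.72 × 0.88² = 1.44 mA, giving V_SD = V_DD − I_D R_D = 3.36 − 1.44 × 0.658 = 2.41 V.
V_SD = 2.41 V ≥ V_ov = 0.88 V, confirming saturation.

I_D = 1.44 mA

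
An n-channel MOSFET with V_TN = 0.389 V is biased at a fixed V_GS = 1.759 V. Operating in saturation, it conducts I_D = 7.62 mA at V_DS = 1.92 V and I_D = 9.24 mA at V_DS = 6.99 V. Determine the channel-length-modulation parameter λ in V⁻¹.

λ = 0.0456 V⁻¹

With V_GS fixed, I_D ∝ (1 + λ V_DS) in saturation, so I_D2/I_D1 = (1 + λ V_DS2)/(1 + λ V_DS1).
9.24/7.62 = 1.213 = (1 + 6.99 λ)/(1 + 1.92 λ).
Solving: λ (I_D1 V_DS2 − I_D2 V_DS1) = I_D2 − I_D1, so λ = (9.24 − 7.62) / (7.62 × 6.99 − 9.24 × 1.92) = 1.62 / 35.5 = 0.0456 V⁻¹.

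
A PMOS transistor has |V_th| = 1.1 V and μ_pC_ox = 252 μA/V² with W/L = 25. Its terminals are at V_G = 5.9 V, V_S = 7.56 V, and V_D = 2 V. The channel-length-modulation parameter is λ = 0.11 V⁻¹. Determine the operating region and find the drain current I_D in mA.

V_SG = V_S − V_G = 7.56 − 5.9 = 1.66 V; V_SD = V_S − V_D = 7.56 − 2 = 5.56 V.
k_p = μ_pC_ox · (W/L) = 6.3 mA/V².
V_ov = V_SG − |V_th| = 1.66 − 1.1 = 0.56 V.
Since V_SD = 5.56 V ≥ V_ov = 0.56 V, the device is in saturation.
I_D = ½ k_p V_ov² (1 + λ V_SD) = 0.5 × 6.3 × 0.56² × (1 + 0.11 × 5.56) = 1.59 mA.

Saturation; I_D = 1.59 mA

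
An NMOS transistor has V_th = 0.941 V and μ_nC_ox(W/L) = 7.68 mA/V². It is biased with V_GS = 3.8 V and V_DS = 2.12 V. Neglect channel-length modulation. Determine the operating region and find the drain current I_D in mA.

Triode; I_D = 29.3 mA

V_ov = V_GS − V_th = 3.8 − 0.941 = 2.86 V.
Since V_DS = 2.12 V < V_ov = 2.86 V, the device is in the triode region.
I_D = k_n [V_ov · V_DS − ½ V_DS²] = 7.68 × [2.86 × 2.12 − 0.5 × 2.12²] = 29.3 mA.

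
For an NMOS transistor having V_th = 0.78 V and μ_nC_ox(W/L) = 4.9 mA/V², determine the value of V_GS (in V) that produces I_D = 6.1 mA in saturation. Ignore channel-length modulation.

In saturation I_D = ½ k_n (V_GS − V_th)², so V_GS − V_th = √(2 I_D / k_n) = √(2 × 6.1 / 4.9) = 1.58 V.
V_GS = 0.78 + 1.58 = 2.36 V.

V_GS = 2.36 V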